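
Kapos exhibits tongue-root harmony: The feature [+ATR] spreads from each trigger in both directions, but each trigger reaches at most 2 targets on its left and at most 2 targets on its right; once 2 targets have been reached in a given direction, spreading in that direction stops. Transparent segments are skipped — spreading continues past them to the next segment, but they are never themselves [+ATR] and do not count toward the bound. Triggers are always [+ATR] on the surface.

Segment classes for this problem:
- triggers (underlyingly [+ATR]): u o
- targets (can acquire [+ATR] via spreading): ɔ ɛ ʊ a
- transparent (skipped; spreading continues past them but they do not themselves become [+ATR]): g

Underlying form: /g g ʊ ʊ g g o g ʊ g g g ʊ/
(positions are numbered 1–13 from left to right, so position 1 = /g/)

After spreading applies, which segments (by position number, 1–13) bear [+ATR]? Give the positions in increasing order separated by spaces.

From /o/ at 7 rightward: 8 /g/ transparent; 9 /ʊ/ → [+ATR]; 10 /g/ transparent; 11 /g/ transparent; 12 /g/ transparent; 13 /ʊ/ → [+ATR]; bound reached.
From /o/ at 7 leftward: 6 /g/ transparent; 5 /g/ transparent; 4 /ʊ/ → [+ATR]; 3 /ʊ/ → [+ATR]; bound reached.

3 4 7 9 13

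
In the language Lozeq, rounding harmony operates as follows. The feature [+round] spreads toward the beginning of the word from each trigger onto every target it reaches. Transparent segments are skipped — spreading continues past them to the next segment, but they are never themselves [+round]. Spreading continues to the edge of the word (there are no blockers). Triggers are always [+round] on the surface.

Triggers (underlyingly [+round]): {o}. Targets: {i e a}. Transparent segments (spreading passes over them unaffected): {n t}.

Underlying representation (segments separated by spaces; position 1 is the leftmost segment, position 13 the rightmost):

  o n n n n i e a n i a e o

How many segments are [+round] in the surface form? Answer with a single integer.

From /o/ at 1 leftward: word edge.
From /o/ at 13 leftward: 12 /e/ → [+round]; 11 /a/ → [+round]; 10 /i/ → [+round]; 9 /n/ transparent; 8 /a/ → [+round]; 7 /e/ → [+round]; 6 /i/ → [+round]; 5 /n/ transparent; 4 /n/ transparent; 3 /n/ transparent; 2 /n/ transparent; 1 /o/ is itself a trigger — this domain ends here.
[+round] positions on the surface: 1 6 7 8 10 11 12 13.

8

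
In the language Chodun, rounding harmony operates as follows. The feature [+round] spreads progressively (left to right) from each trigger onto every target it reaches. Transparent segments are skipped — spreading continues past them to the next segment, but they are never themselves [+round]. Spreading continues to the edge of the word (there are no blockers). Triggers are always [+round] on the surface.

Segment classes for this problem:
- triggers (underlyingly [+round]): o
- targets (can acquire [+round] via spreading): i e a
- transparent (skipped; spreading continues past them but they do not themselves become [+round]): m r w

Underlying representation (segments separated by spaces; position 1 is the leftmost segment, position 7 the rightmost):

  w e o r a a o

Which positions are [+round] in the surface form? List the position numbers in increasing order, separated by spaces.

3 5 6 7

From /o/ at 3 rightward: 4 /r/ transparent; 5 /a/ → [+round]; 6 /a/ → [+round]; 7 /o/ is itself a trigger — this domain ends here.
From /o/ at 7 rightward: word edge.
Target with no active source: position 2 stays [-round].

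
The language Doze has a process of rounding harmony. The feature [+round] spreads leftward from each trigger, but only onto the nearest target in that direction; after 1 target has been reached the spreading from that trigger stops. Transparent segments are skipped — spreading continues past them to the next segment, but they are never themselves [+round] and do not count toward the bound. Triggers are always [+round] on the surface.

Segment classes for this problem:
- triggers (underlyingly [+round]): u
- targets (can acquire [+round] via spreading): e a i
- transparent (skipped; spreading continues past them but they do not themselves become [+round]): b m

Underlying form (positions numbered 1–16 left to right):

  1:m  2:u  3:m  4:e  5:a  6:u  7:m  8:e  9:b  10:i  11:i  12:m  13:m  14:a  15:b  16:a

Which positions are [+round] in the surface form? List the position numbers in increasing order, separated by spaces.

From /u/ at 2 leftward: 1 /m/ transparent; word edge.
From /u/ at 6 leftward: 5 /a/ → [+round]; bound reached.
Targets with no active source: positions 4 8 10 11 14 16 stay [-round].

2 5 6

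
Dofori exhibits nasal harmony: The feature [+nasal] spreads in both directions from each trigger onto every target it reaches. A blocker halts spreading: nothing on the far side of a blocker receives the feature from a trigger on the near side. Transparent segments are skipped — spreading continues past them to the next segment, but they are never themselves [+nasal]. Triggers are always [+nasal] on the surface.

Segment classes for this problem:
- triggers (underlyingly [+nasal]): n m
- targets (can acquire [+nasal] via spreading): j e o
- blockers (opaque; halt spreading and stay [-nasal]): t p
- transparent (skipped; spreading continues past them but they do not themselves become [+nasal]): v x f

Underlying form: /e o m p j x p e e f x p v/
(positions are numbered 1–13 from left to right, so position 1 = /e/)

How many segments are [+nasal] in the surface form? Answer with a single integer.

From /m/ at 3 rightward: 4 /p/ blocks.
From /m/ at 3 leftward: 2 /o/ → [+nasal]; 1 /e/ → [+nasal]; word edge.
Targets with no active source: positions 5 8 9 stay [-nasal].
[+nasal] positions on the surface: 1 2 3.

3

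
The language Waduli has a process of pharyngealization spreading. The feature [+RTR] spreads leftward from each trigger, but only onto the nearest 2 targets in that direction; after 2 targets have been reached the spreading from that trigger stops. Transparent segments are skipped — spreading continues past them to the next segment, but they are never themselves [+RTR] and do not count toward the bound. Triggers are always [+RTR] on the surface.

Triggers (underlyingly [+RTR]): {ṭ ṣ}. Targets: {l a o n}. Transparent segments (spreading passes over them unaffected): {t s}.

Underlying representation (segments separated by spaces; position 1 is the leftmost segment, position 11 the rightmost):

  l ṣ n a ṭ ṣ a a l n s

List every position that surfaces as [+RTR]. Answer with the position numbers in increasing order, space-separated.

1 2 3 4 5 6

From /ṣ/ at 2 leftward: 1 /l/ → [+RTR]; word edge.
From /ṭ/ at 5 leftward: 4 /a/ → [+RTR]; 3 /n/ → [+RTR]; bound reached.
From /ṣ/ at 6 leftward: 5 /ṭ/ is itself a trigger — this domain ends here.
Targets with no active source: positions 7 8 9 10 stay [-emphatic].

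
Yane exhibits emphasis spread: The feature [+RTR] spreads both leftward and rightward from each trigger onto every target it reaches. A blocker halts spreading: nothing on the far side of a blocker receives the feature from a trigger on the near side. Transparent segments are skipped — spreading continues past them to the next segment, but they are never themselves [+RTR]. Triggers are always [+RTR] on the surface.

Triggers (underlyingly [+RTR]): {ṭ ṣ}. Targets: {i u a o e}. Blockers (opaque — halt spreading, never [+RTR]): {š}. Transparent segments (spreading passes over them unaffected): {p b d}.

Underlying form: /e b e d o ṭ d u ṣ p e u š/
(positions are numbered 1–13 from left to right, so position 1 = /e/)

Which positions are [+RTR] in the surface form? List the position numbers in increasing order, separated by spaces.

From /ṭ/ at 6 rightward: 7 /d/ transparent; 8 /u/ → [+RTR]; 9 /ṣ/ is itself a trigger — this domain ends here.
From /ṭ/ at 6 leftward: 5 /o/ → [+RTR]; 4 /d/ transparent; 3 /e/ → [+RTR]; 2 /b/ transparent; 1 /e/ → [+RTR]; word edge.
From /ṣ/ at 9 rightward: 10 /p/ transparent; 11 /e/ → [+RTR]; 12 /u/ → [+RTR]; 13 /š/ blocks.
From /ṣ/ at 9 leftward: 8 /u/ → [+RTR]; 7 /d/ transparent; 6 /ṭ/ is itself a trigger — this domain ends here.

1 3 5 6 8 9 11 12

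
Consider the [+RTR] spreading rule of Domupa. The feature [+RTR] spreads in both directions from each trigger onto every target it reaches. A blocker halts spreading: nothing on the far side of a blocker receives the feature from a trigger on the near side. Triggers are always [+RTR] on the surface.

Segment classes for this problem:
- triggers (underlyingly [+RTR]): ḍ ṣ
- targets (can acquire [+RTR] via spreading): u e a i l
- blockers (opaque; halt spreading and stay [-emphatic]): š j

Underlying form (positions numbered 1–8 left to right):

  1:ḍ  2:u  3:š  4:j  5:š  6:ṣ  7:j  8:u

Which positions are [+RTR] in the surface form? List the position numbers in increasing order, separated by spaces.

1 2 6

From /ḍ/ at 1 rightward: 2 /u/ → [+RTR]; 3 /š/ blocks.
From /ḍ/ at 1 leftward: word edge.
From /ṣ/ at 6 rightward: 7 /j/ blocks.
From /ṣ/ at 6 leftward: 5 /š/ blocks.
Target with no active source: position 8 stays [-emphatic].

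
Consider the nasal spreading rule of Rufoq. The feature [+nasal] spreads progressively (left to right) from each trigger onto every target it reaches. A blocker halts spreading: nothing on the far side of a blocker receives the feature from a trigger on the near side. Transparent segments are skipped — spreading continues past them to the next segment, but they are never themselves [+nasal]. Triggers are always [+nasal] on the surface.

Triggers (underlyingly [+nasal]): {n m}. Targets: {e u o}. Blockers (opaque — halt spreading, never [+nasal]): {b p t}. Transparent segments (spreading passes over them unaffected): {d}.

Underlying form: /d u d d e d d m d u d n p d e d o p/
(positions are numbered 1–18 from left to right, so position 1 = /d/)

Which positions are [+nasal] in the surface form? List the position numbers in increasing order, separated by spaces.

8 10 12

From /m/ at 8 rightward: 9 /d/ transparent; 10 /u/ → [+nasal]; 11 /d/ transparent; 12 /n/ is itself a trigger — this domain ends here.
From /n/ at 12 rightward: 13 /p/ blocks.
Targets with no active source: positions 2 5 15 17 stay [-nasal].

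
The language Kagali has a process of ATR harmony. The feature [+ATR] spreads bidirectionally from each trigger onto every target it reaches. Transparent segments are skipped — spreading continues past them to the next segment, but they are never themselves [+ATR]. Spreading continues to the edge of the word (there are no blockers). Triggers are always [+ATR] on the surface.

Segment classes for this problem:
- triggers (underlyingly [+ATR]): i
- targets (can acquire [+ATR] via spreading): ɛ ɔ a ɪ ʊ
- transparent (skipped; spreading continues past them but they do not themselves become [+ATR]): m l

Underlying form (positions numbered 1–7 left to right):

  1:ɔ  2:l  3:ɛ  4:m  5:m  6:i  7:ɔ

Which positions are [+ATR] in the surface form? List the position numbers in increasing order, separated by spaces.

From /i/ at 6 rightward: 7 /ɔ/ → [+ATR]; word edge.
From /i/ at 6 leftward: 5 /m/ transparent; 4 /m/ transparent; 3 /ɛ/ → [+ATR]; 2 /l/ transparent; 1 /ɔ/ → [+ATR]; word edge.

1 3 6 7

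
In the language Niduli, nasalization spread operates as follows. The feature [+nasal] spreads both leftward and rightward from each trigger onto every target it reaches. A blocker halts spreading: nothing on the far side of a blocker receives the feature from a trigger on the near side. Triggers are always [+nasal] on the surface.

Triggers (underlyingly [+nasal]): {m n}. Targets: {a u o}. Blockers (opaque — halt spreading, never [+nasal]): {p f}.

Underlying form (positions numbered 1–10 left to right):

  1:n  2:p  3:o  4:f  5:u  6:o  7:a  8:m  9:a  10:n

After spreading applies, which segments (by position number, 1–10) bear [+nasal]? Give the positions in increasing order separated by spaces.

1 5 6 7 8 9 10

From /n/ at 1 rightward: 2 /p/ blocks.
From /n/ at 1 leftward: word edge.
From /m/ at 8 rightward: 9 /a/ → [+nasal]; 10 /n/ is itself a trigger — this domain ends here.
From /m/ at 8 leftward: 7 /a/ → [+nasal]; 6 /o/ → [+nasal]; 5 /u/ → [+nasal]; 4 /f/ blocks.
From /n/ at 10 rightward: word edge.
From /n/ at 10 leftward: 9 /a/ → [+nasal]; 8 /m/ is itself a trigger — this domain ends here.
Target with no active source: position 3 stays [-nasal].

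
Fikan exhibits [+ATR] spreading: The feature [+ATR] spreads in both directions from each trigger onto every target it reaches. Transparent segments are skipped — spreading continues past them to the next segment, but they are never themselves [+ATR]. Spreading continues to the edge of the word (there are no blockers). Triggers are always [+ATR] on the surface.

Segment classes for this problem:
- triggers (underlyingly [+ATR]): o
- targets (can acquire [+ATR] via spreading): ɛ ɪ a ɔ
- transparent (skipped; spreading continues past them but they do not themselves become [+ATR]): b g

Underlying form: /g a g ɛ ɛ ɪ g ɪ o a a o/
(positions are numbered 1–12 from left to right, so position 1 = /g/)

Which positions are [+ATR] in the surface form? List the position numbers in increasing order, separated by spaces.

From /o/ at 9 rightward: 10 /a/ → [+ATR]; 11 /a/ → [+ATR]; 12 /o/ is itself a trigger — this domain ends here.
From /o/ at 9 leftward: 8 /ɪ/ → [+ATR]; 7 /g/ transparent; 6 /ɪ/ → [+ATR]; 5 /ɛ/ → [+ATR]; 4 /ɛ/ → [+ATR]; 3 /g/ transparent; 2 /a/ → [+ATR]; 1 /g/ transparent; word edge.
From /o/ at 12 rightward: word edge.
From /o/ at 12 leftward: 11 /a/ → [+ATR]; 10 /a/ → [+ATR]; 9 /o/ is itself a trigger — this domain ends here.

2 4 5 6 8 9 10 11 12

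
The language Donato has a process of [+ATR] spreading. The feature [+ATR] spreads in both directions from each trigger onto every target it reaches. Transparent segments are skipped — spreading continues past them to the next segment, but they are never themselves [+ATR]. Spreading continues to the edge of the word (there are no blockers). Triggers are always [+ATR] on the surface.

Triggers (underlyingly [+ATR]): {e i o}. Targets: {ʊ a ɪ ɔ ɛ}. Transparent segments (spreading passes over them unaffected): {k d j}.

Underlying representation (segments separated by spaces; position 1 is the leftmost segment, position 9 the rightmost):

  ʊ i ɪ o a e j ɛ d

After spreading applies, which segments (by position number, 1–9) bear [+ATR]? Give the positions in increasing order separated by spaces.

From /i/ at 2 rightward: 3 /ɪ/ → [+ATR]; 4 /o/ is itself a trigger — this domain ends here.
From /i/ at 2 leftward: 1 /ʊ/ → [+ATR]; word edge.
From /o/ at 4 rightward: 5 /a/ → [+ATR]; 6 /e/ is itself a trigger — this domain ends here.
From /o/ at 4 leftward: 3 /ɪ/ → [+ATR]; 2 /i/ is itself a trigger — this domain ends here.
From /e/ at 6 rightward: 7 /j/ transparent; 8 /ɛ/ → [+ATR]; 9 /d/ transparent; word edge.
From /e/ at 6 leftward: 5 /a/ → [+ATR]; 4 /o/ is itself a trigger — this domain ends here.

1 2 3 4 5 6 8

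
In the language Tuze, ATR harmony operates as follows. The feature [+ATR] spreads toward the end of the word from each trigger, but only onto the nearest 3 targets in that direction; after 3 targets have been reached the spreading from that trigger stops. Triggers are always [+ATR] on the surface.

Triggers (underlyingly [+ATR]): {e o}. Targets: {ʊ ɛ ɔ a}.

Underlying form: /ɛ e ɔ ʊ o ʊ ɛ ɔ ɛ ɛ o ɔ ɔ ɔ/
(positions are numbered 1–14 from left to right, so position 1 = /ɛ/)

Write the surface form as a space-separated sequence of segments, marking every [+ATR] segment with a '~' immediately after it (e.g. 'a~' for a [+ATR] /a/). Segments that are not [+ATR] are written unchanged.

From /e/ at 2 rightward: 3 /ɔ/ → [+ATR]; 4 /ʊ/ → [+ATR]; 5 /o/ is itself a trigger — this domain ends here.
From /o/ at 5 rightward: 6 /ʊ/ → [+ATR]; 7 /ɛ/ → [+ATR]; 8 /ɔ/ → [+ATR]; bound reached.
From /o/ at 11 rightward: 12 /ɔ/ → [+ATR]; 13 /ɔ/ → [+ATR]; 14 /ɔ/ → [+ATR]; bound reached.
Targets with no active source: positions 1 9 10 stay [-ATR].
[+ATR] positions on the surface: 2 3 4 5 6 7 8 11 12 13 14.

ɛ e~ ɔ~ ʊ~ o~ ʊ~ ɛ~ ɔ~ ɛ ɛ o~ ɔ~ ɔ~ ɔ~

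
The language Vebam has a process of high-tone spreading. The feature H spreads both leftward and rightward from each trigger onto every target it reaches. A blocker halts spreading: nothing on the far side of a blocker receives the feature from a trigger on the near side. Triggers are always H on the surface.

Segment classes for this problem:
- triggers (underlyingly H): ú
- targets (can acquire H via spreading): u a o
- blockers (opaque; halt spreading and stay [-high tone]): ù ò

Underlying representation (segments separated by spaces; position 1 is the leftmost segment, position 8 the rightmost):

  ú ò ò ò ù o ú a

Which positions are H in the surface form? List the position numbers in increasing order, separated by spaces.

1 6 7 8

From /ú/ at 1 rightward: 2 /ò/ blocks.
From /ú/ at 1 leftward: word edge.
From /ú/ at 7 rightward: 8 /a/ → H; word edge.
From /ú/ at 7 leftward: 6 /o/ → H; 5 /ù/ blocks.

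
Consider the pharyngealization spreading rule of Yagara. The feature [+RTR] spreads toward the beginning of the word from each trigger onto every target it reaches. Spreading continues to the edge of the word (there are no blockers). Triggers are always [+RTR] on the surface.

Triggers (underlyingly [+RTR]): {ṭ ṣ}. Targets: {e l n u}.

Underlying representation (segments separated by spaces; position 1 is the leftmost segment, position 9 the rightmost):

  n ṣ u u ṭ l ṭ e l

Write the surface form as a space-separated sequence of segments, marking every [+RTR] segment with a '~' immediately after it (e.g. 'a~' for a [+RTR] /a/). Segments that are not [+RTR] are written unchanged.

n~ ṣ~ u~ u~ ṭ~ l~ ṭ~ e l

From /ṣ/ at 2 leftward: 1 /n/ → [+RTR]; word edge.
From /ṭ/ at 5 leftward: 4 /u/ → [+RTR]; 3 /u/ → [+RTR]; 2 /ṣ/ is itself a trigger — this domain ends here.
From /ṭ/ at 7 leftward: 6 /l/ → [+RTR]; 5 /ṭ/ is itself a trigger — this domain ends here.
Targets with no active source: positions 8 9 stay [-emphatic].
[+RTR] positions on the surface: 1 2 3 4 5 6 7.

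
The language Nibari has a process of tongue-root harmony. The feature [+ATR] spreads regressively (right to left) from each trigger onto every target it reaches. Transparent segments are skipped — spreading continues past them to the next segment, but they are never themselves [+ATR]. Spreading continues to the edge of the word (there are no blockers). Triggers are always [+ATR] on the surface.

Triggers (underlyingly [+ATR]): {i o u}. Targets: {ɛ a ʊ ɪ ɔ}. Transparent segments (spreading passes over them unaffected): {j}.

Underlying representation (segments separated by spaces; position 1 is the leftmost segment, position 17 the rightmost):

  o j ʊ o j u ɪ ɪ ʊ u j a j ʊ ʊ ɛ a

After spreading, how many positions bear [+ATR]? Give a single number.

From /o/ at 1 leftward: word edge.
From /o/ at 4 leftward: 3 /ʊ/ → [+ATR]; 2 /j/ transparent; 1 /o/ is itself a trigger — this domain ends here.
From /u/ at 6 leftward: 5 /j/ transparent; 4 /o/ is itself a trigger — this domain ends here.
From /u/ at 10 leftward: 9 /ʊ/ → [+ATR]; 8 /ɪ/ → [+ATR]; 7 /ɪ/ → [+ATR]; 6 /u/ is itself a trigger — this domain ends here.
Targets with no active source: positions 12 14 15 16 17 stay [-ATR].
[+ATR] positions on the surface: 1 3 4 6 7 8 9 10.

8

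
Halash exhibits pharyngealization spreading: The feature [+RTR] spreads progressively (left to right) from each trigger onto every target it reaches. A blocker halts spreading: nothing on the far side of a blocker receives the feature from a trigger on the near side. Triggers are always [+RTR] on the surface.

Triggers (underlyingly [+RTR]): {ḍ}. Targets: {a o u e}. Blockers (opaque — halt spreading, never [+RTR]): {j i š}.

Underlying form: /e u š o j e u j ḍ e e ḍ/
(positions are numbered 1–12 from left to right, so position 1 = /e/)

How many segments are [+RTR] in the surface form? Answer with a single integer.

4

From /ḍ/ at 9 rightward: 10 /e/ → [+RTR]; 11 /e/ → [+RTR]; 12 /ḍ/ is itself a trigger — this domain ends here.
From /ḍ/ at 12 rightward: word edge.
Targets with no active source: positions 1 2 4 6 7 stay [-emphatic].
[+RTR] positions on the surface: 9 10 11 12.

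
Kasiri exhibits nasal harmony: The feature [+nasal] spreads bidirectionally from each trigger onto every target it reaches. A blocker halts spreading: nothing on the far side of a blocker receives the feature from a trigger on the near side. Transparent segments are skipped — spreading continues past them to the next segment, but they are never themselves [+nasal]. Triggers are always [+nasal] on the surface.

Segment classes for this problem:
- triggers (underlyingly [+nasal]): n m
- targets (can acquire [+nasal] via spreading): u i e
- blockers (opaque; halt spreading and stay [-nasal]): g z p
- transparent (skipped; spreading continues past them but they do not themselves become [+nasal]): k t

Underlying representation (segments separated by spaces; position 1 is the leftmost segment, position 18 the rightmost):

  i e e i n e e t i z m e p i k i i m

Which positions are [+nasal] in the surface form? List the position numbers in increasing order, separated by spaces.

1 2 3 4 5 6 7 9 11 12 14 16 17 18

From /n/ at 5 rightward: 6 /e/ → [+nasal]; 7 /e/ → [+nasal]; 8 /t/ transparent; 9 /i/ → [+nasal]; 10 /z/ blocks.
From /n/ at 5 leftward: 4 /i/ → [+nasal]; 3 /e/ → [+nasal]; 2 /e/ → [+nasal]; 1 /i/ → [+nasal]; word edge.
From /m/ at 11 rightward: 12 /e/ → [+nasal]; 13 /p/ blocks.
From /m/ at 11 leftward: 10 /z/ blocks.
From /m/ at 18 rightward: word edge.
From /m/ at 18 leftward: 17 /i/ → [+nasal]; 16 /i/ → [+nasal]; 15 /k/ transparent; 14 /i/ → [+nasal]; 13 /p/ blocks.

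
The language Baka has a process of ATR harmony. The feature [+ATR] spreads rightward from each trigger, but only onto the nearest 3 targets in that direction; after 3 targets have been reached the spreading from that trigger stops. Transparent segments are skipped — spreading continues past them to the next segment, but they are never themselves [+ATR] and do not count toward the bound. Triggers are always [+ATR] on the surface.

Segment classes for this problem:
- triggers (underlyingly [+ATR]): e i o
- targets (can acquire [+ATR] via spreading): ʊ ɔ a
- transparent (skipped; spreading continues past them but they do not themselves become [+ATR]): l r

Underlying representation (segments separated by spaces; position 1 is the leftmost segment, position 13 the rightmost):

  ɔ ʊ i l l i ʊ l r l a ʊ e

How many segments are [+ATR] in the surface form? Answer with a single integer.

6

From /i/ at 3 rightward: 4 /l/ transparent; 5 /l/ transparent; 6 /i/ is itself a trigger — this domain ends here.
From /i/ at 6 rightward: 7 /ʊ/ → [+ATR]; 8 /l/ transparent; 9 /r/ transparent; 10 /l/ transparent; 11 /a/ → [+ATR]; 12 /ʊ/ → [+ATR]; bound reached.
From /e/ at 13 rightward: word edge.
Targets with no active source: positions 1 2 stay [-ATR].
[+ATR] positions on the surface: 3 6 7 11 12 13.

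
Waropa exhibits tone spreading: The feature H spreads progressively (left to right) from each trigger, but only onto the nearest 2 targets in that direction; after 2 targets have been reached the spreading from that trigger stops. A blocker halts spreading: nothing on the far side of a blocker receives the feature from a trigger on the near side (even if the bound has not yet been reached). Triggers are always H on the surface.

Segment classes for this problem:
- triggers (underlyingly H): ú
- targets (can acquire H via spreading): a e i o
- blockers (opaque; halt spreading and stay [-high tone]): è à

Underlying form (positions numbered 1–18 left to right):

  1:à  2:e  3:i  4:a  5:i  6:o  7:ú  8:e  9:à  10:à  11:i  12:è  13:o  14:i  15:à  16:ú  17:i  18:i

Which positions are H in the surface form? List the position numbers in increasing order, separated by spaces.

From /ú/ at 7 rightward: 8 /e/ → H; 9 /à/ blocks.
From /ú/ at 16 rightward: 17 /i/ → H; 18 /i/ → H; bound reached.
Targets with no active source: positions 2 3 4 5 6 11 13 14 stay [-high tone].

7 8 16 17 18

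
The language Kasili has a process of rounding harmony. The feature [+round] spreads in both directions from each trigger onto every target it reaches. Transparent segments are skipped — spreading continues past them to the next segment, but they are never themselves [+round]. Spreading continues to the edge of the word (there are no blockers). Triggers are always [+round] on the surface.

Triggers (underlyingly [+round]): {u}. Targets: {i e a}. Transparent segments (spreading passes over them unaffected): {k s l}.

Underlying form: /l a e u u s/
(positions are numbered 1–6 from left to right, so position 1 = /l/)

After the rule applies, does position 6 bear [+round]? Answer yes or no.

From /u/ at 4 rightward: 5 /u/ is itself a trigger — this domain ends here.
From /u/ at 4 leftward: 3 /e/ → [+round]; 2 /a/ → [+round]; 1 /l/ transparent; word edge.
From /u/ at 5 rightward: 6 /s/ transparent; word edge.
From /u/ at 5 leftward: 4 /u/ is itself a trigger — this domain ends here.
[+round] positions on the surface: 2 3 4 5.

no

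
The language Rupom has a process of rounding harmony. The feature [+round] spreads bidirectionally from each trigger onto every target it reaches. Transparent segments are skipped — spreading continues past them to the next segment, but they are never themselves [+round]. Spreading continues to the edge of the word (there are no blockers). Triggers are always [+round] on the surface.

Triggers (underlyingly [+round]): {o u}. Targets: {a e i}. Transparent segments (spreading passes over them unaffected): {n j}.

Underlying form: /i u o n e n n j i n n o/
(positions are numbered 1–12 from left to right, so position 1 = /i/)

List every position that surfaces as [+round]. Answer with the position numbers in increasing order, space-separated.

1 2 3 5 9 12

From /u/ at 2 rightward: 3 /o/ is itself a trigger — this domain ends here.
From /u/ at 2 leftward: 1 /i/ → [+round]; word edge.
From /o/ at 3 rightward: 4 /n/ transparent; 5 /e/ → [+round]; 6 /n/ transparent; 7 /n/ transparent; 8 /j/ transparent; 9 /i/ → [+round]; 10 /n/ transparent; 11 /n/ transparent; 12 /o/ is itself a trigger — this domain ends here.
From /o/ at 3 leftward: 2 /u/ is itself a trigger — this domain ends here.
From /o/ at 12 rightward: word edge.
From /o/ at 12 leftward: 11 /n/ transparent; 10 /n/ transparent; 9 /i/ → [+round]; 8 /j/ transparent; 7 /n/ transparent; 6 /n/ transparent; 5 /e/ → [+round]; 4 /n/ transparent; 3 /o/ is itself a trigger — this domain ends here.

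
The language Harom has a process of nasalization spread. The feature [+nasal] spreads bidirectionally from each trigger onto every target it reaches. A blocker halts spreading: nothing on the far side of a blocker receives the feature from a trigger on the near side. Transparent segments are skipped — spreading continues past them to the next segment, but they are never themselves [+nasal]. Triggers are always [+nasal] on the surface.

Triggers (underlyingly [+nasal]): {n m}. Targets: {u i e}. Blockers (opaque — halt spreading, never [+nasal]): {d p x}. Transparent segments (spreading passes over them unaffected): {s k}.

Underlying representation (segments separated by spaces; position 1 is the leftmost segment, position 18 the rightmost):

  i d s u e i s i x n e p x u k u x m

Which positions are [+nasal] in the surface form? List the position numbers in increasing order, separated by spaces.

From /n/ at 10 rightward: 11 /e/ → [+nasal]; 12 /p/ blocks.
From /n/ at 10 leftward: 9 /x/ blocks.
From /m/ at 18 rightward: word edge.
From /m/ at 18 leftward: 17 /x/ blocks.
Targets with no active source: positions 1 4 5 6 8 14 16 stay [-nasal].

10 11 18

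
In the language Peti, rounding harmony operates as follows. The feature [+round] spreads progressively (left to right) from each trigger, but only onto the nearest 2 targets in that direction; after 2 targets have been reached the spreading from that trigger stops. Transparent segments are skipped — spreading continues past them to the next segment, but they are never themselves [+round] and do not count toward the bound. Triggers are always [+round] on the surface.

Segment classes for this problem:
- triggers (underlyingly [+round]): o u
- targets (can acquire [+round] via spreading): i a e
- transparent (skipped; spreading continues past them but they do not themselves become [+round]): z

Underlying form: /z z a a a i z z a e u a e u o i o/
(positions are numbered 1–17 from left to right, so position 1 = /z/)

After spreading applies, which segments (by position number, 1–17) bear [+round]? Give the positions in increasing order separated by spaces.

From /u/ at 11 rightward: 12 /a/ → [+round]; 13 /e/ → [+round]; bound reached.
From /u/ at 14 rightward: 15 /o/ is itself a trigger — this domain ends here.
From /o/ at 15 rightward: 16 /i/ → [+round]; 17 /o/ is itself a trigger — this domain ends here.
From /o/ at 17 rightward: word edge.
Targets with no active source: positions 3 4 5 6 9 10 stay [-round].

11 12 13 14 15 16 17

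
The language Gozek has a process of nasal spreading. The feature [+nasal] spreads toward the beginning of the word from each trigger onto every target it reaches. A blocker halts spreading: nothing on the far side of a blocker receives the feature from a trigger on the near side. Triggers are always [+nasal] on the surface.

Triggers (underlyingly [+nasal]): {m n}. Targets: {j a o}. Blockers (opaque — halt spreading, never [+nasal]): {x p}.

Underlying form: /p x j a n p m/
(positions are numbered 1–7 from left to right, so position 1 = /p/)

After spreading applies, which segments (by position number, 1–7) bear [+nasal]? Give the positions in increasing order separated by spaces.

From /n/ at 5 leftward: 4 /a/ → [+nasal]; 3 /j/ → [+nasal]; 2 /x/ blocks.
From /m/ at 7 leftward: 6 /p/ blocks.

3 4 5 7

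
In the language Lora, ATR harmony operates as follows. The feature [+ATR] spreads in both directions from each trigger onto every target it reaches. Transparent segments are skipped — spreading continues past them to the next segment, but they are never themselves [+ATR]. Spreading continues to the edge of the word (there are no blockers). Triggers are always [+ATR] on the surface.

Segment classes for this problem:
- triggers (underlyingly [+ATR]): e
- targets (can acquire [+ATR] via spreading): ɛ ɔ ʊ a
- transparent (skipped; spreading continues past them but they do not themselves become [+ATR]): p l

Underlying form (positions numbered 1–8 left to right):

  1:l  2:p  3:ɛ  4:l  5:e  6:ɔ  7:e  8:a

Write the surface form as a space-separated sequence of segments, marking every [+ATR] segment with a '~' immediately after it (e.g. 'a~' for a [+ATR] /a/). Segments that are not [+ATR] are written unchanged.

From /e/ at 5 rightward: 6 /ɔ/ → [+ATR]; 7 /e/ is itself a trigger — this domain ends here.
From /e/ at 5 leftward: 4 /l/ transparent; 3 /ɛ/ → [+ATR]; 2 /p/ transparent; 1 /l/ transparent; word edge.
From /e/ at 7 rightward: 8 /a/ → [+ATR]; word edge.
From /e/ at 7 leftward: 6 /ɔ/ → [+ATR]; 5 /e/ is itself a trigger — this domain ends here.
[+ATR] positions on the surface: 3 5 6 7 8.

l p ɛ~ l e~ ɔ~ e~ a~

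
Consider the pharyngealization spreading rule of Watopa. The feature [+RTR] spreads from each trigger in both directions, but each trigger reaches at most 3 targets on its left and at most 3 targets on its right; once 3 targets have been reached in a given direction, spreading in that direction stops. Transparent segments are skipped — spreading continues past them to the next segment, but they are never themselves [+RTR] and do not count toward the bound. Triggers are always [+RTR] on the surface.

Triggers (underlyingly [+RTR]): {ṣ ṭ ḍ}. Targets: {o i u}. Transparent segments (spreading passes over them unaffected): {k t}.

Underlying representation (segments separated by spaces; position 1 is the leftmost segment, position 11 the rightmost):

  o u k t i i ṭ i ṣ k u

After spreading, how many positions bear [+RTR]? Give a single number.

From /ṭ/ at 7 rightward: 8 /i/ → [+RTR]; 9 /ṣ/ is itself a trigger — this domain ends here.
From /ṭ/ at 7 leftward: 6 /i/ → [+RTR]; 5 /i/ → [+RTR]; 4 /t/ transparent; 3 /k/ transparent; 2 /u/ → [+RTR]; bound reached.
From /ṣ/ at 9 rightward: 10 /k/ transparent; 11 /u/ → [+RTR]; word edge.
From /ṣ/ at 9 leftward: 8 /i/ → [+RTR]; 7 /ṭ/ is itself a trigger — this domain ends here.
Target with no active source: position 1 stays [-emphatic].
[+RTR] positions on the surface: 2 5 6 7 8 9 11.

7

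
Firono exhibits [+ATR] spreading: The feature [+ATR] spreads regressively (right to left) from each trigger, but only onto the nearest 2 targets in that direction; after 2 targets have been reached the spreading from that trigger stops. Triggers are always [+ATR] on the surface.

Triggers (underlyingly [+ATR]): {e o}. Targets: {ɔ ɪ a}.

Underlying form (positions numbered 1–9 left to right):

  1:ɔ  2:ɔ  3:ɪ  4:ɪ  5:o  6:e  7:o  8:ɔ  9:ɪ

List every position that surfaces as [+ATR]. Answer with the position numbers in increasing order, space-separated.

3 4 5 6 7

From /o/ at 5 leftward: 4 /ɪ/ → [+ATR]; 3 /ɪ/ → [+ATR]; bound reached.
From /e/ at 6 leftward: 5 /o/ is itself a trigger — this domain ends here.
From /o/ at 7 leftward: 6 /e/ is itself a trigger — this domain ends here.
Targets with no active source: positions 1 2 8 9 stay [-ATR].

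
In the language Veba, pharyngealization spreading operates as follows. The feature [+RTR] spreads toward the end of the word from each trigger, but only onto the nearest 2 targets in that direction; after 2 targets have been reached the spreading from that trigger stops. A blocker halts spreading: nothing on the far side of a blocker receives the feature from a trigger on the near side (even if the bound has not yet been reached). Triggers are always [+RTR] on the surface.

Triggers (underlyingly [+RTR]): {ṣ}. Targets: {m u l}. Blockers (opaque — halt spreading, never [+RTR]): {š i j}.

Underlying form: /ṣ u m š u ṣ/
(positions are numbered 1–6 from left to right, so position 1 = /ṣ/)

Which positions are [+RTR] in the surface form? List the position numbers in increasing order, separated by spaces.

From /ṣ/ at 1 rightward: 2 /u/ → [+RTR]; 3 /m/ → [+RTR]; bound reached.
From /ṣ/ at 6 rightward: word edge.
Target with no active source: position 5 stays [-emphatic].

1 2 3 6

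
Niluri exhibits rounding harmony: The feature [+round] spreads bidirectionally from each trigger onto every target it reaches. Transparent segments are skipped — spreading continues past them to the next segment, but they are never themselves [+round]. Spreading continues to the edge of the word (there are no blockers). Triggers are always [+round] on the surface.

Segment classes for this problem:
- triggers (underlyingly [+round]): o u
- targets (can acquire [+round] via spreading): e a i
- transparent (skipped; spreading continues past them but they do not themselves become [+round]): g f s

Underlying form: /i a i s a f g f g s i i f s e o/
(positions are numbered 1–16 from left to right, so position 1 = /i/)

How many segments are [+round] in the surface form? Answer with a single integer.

8

From /o/ at 16 rightward: word edge.
From /o/ at 16 leftward: 15 /e/ → [+round]; 14 /s/ transparent; 13 /f/ transparent; 12 /i/ → [+round]; 11 /i/ → [+round]; 10 /s/ transparent; 9 /g/ transparent; 8 /f/ transparent; 7 /g/ transparent; 6 /f/ transparent; 5 /a/ → [+round]; 4 /s/ transparent; 3 /i/ → [+round]; 2 /a/ → [+round]; 1 /i/ → [+round]; word edge.
[+round] positions on the surface: 1 2 3 5 11 12 15 16.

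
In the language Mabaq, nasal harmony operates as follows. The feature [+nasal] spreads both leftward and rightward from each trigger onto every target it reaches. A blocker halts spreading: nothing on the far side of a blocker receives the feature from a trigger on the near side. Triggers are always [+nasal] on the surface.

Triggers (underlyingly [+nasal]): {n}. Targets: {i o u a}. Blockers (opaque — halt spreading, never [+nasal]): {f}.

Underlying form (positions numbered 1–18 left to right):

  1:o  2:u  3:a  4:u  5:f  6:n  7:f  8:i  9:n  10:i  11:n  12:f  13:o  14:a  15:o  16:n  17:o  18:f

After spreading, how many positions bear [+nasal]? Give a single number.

From /n/ at 6 rightward: 7 /f/ blocks.
From /n/ at 6 leftward: 5 /f/ blocks.
From /n/ at 9 rightward: 10 /i/ → [+nasal]; 11 /n/ is itself a trigger — this domain ends here.
From /n/ at 9 leftward: 8 /i/ → [+nasal]; 7 /f/ blocks.
From /n/ at 11 rightward: 12 /f/ blocks.
From /n/ at 11 leftward: 10 /i/ → [+nasal]; 9 /n/ is itself a trigger — this domain ends here.
From /n/ at 16 rightward: 17 /o/ → [+nasal]; 18 /f/ blocks.
From /n/ at 16 leftward: 15 /o/ → [+nasal]; 14 /a/ → [+nasal]; 13 /o/ → [+nasal]; 12 /f/ blocks.
Targets with no active source: positions 1 2 3 4 stay [-nasal].
[+nasal] positions on the surface: 6 8 9 10 11 13 14 15 16 17.

10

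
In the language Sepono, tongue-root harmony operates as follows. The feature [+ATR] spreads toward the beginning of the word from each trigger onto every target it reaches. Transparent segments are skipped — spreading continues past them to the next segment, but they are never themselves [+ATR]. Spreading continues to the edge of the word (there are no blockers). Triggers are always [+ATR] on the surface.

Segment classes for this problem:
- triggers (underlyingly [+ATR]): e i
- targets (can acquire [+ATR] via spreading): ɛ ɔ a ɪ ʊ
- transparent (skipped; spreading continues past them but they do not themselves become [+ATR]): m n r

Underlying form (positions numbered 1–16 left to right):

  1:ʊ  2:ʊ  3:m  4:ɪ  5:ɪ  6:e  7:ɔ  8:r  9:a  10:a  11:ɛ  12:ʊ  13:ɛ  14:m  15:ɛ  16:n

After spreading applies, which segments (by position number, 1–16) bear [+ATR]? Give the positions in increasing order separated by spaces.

1 2 4 5 6

From /e/ at 6 leftward: 5 /ɪ/ → [+ATR]; 4 /ɪ/ → [+ATR]; 3 /m/ transparent; 2 /ʊ/ → [+ATR]; 1 /ʊ/ → [+ATR]; word edge.
Targets with no active source: positions 7 9 10 11 12 13 15 stay [-ATR].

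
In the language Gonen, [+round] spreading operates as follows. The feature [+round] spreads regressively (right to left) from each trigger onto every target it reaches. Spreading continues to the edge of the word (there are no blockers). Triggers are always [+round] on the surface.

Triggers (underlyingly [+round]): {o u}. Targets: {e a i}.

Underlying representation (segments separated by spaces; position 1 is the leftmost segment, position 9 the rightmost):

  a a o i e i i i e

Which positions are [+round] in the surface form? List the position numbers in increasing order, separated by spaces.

From /o/ at 3 leftward: 2 /a/ → [+round]; 1 /a/ → [+round]; word edge.
Targets with no active source: positions 4 5 6 7 8 9 stay [-round].

1 2 3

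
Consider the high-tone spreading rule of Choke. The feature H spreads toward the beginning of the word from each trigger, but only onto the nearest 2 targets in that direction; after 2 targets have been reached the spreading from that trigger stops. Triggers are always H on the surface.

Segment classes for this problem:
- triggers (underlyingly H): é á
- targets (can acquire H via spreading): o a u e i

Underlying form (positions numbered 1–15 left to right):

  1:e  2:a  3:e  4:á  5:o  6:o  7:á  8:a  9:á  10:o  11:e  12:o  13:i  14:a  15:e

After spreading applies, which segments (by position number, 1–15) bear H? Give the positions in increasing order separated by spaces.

From /á/ at 4 leftward: 3 /e/ → H; 2 /a/ → H; bound reached.
From /á/ at 7 leftward: 6 /o/ → H; 5 /o/ → H; bound reached.
From /á/ at 9 leftward: 8 /a/ → H; 7 /á/ is itself a trigger — this domain ends here.
Targets with no active source: positions 1 10 11 12 13 14 15 stay [-high tone].

2 3 4 5 6 7 8 9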